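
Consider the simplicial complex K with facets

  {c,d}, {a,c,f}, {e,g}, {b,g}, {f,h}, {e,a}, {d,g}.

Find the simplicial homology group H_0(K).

We work with the vertex ordering a < b < c < d < e < f < g < h. The simplices of K, each written with vertices in increasing order, are:

  0-simplices (8): a, b, c, d, e, f, g, h
  1-simplices (9): ac, ae, af, bg, cd, cf, dg, eg, fh
  2-simplices (1): acf

giving chain groups C_0 ≅ Z^8, C_1 ≅ Z^9, C_2 ≅ Z^1.

∂_1: C_1 → C_0 maps an edge to its endpoints' difference, ∂[p,q] = q − p. For instance
  ∂cf = f − c.
The 8×9 boundary matrix has rank 7 and Smith normal form diag(1,1,1,1,1,1,1).

Boundary ∂_2: C_2 → C_1 sends each 2-simplex [p,q,r] to [q,r] − [p,r] + [p,q]. For instance
  ∂acf = cf − af + ac.
This gives a 9×1 integer matrix of rank 1; reducing to Smith normal form yields diagonal entries (1).

From H_k ≅ ker(∂_k) / im(∂_{k+1}) we obtain:

  H_0: rank C_0 − rank ∂_1 = 8 − 7 = 1, and the invariant factors of ∂_1 are all 1, so H_0 ≅ Z.

H_0 ≅ Z.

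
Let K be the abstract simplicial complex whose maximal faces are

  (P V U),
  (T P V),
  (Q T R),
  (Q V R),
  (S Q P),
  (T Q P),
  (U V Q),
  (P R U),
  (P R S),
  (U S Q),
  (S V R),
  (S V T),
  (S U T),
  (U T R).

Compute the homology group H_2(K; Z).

We work with the vertex ordering P < Q < R < S < T < U < V. The simplices of K, each written with vertices in increasing order, are:

  0-simplices (7): P, Q, R, S, T, U, V
  1-simplices (21): PQ, PR, PS, PT, PU, PV, QR, QS, QT, QU, QV, RS, RT, RU, RV, ST, SU, SV, TU, TV, UV
  2-simplices (14): PQS, PQT, PRS, PRU, PTV, PUV, QRT, QRV, QSU, QUV, RSV, RTU, STU, STV

Hence C_0 ≅ Z^7, C_1 ≅ Z^21, C_2 ≅ Z^14.

The boundary map ∂_1: C_1 → C_0 sends each edge [p,q] (with p < q) to q − p. For instance
  ∂PV = V − P.
As a 7×21 matrix over Z this has rank 6, with invariant factors (1,1,1,1,1,1).

Boundary ∂_2: C_2 → C_1 sends each 2-simplex [p,q,r] to [q,r] − [p,r] + [p,q]. For instance
  ∂PRU = RU − PU + PR,
  ∂RTU = TU − RU + RT.
The resulting 21×14 matrix has rank 13, and its Smith normal form has invariant factors (1,1,1,1,1,1,1,1,1,1,1,1,1).

Reading off H_k = ker ∂_k / im ∂_{k+1}:

  H_2: rank ker ∂_2 − rank ∂_3 = (14 − 13) − 0 = 1, and there is no ∂_3, so H_2 = Z.

H_2 ≅ Z.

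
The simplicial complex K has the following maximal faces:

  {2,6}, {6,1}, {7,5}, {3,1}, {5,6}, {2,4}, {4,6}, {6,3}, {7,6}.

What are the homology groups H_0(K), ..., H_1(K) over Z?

Fix the vertex order 1 < 2 < 3 < 4 < 5 < 6 < 7 and write every simplex with vertices in increasing order. Then dim K = 1 and the simplices of K are:

  0-simplices (7): [1], [2], [3], [4], [5], [6], [7]
  1-simplices (9): [1,3], [1,6], [2,4], [2,6], [3,6], [4,6], [5,6], [5,7], [6,7]

giving chain groups C_0 ≅ Z^7, C_1 ≅ Z^9.

Boundary ∂_1: C_1 → C_0 is given by ∂[p,q] = [q] − [p]. For instance
  ∂[5,6] = [6] − [5].
This gives a 7×9 integer matrix of rank 6; reducing to Smith normal form yields diagonal entries (1,1,1,1,1,1).

Now H_k = ker ∂_k / im ∂_{k+1}, so:

  H_0: rank C_0 − rank ∂_1 = 7 − 6 = 1, and the invariant factors of ∂_1 are all 1, so H_0 = Z.
  H_1: rank ker ∂_1 − rank ∂_2 = (9 − 6) − 0 = 3, and there is no ∂_2, so H_1 = Z^3.

(K is a triangulation of a wedge of 3 circles.)

H_0 ≅ Z,  H_1 ≅ Z^3.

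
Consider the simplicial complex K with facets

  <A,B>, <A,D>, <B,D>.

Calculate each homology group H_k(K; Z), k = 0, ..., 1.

H_0 ≅ Z,  H_1 ≅ Z.

Order the vertices as A < B < D. Listing each simplex with vertices in this order, K has dimension 1 with simplices:

  0-simplices (3): A, B, D
  1-simplices (3): AB, AD, BD

Hence C_0 ≅ Z^3, C_1 ≅ Z^3.

∂_1: C_1 → C_0 maps an edge to its endpoints' difference, ∂[p,q] = q − p. For instance
  ∂AD = D − A.
The resulting 3×3 matrix has rank 2, and its Smith normal form has invariant factors (1,1).

Reading off H_k = ker ∂_k / im ∂_{k+1}:

  H_0: rank C_0 − rank ∂_1 = 3 − 2 = 1, and the invariant factors of ∂_1 are all 1, so H_0 ≅ Z.
  H_1: rank ker ∂_1 − rank ∂_2 = (3 − 2) − 0 = 1, and there is no ∂_2, so H_1 ≅ Z.

(K is a triangulation of the circle S^1.)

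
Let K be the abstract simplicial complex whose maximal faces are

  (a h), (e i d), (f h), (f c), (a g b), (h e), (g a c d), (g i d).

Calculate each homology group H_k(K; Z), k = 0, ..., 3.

H_0 = Z,  H_1 = Z^2,  H_2 = 0,  H_3 = 0.

Fix the vertex order a < b < c < d < e < f < g < h < i and write every simplex with vertices in increasing order. Then dim K = 3 and the simplices of K are:

  0-simplices (9): a, b, c, d, e, f, g, h, i
  1-simplices (16): ab, ac, ad, ag, ah, bg, cd, cf, cg, de, dg, di, eh, ei, fh, gi
  2-simplices (7): abg, acd, acg, adg, cdg, dei, dgi
  3-simplices (1): acdg

Hence C_0 ≅ Z^9, C_1 ≅ Z^16, C_2 ≅ Z^7, C_3 ≅ Z^1.

The boundary map ∂_1: C_1 → C_0 is given by ∂[p,q] = [q] − [p]. For instance
  ∂bg = g − b.
This gives a 9×16 integer matrix of rank 8; reducing to Smith normal form yields diagonal entries (1,1,1,1,1,1,1,1).

∂_2: C_2 → C_1 acts by ∂[p,q,r] = [q,r] − [p,r] + [p,q]. For instance
  ∂acd = cd − ad + ac,
  ∂acg = cg − ag + ac.
The 16×7 boundary matrix has rank 6 and Smith normal form diag(1,1,1,1,1,1).

∂_3: C_3 → C_2 sends each 3-simplex σ to the alternating sum Σ_i (−1)^i (σ with its i-th vertex removed). For instance
  ∂acdg = cdg − adg + acg − acd.
As a 7×1 matrix over Z this has rank 1, with invariant factors (1).

Now H_k = ker ∂_k / im ∂_{k+1}, so:

  H_0: rank C_0 − rank ∂_1 = 9 − 8 = 1, and the invariant factors of ∂_1 are all 1, so H_0 = Z.
  H_1: rank ker ∂_1 − rank ∂_2 = (16 − 8) − 6 = 2, and the invariant factors of ∂_2 are all 1, so H_1 = Z^2.
  H_2: rank ker ∂_2 − rank ∂_3 = (7 − 6) − 1 = 0, and the invariant factors of ∂_3 are all 1, so H_2 = 0.
  H_3: rank ker ∂_3 − rank ∂_4 = (1 − 1) − 0 = 0, and there is no ∂_4, so H_3 = 0.

As a check, the Euler characteristic is 9 − 16 + 7 − 1 = -1, which agrees with 1 − 2 + 0 − 0 = -1.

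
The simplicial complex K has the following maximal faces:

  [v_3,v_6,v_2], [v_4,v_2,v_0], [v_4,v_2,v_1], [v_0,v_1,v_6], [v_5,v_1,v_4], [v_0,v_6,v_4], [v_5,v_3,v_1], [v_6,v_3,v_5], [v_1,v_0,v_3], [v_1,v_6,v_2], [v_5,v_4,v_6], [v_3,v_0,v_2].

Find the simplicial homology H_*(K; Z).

H_0 = Z,  H_1 = Z/2,  H_2 = 0.

Take the total order v_0 < v_1 < v_2 < v_3 < v_4 < v_5 < v_6 on the vertex set. Then K (dimension 2) consists of the simplices:

  0-simplices (7): [v_0], [v_1], [v_2], [v_3], [v_4], [v_5], [v_6]
  1-simplices (18): (18 of them)
  2-simplices (12): (12 of them)

Hence C_0 ≅ Z^7, C_1 ≅ Z^18, C_2 ≅ Z^12.

Boundary ∂_1: C_1 → C_0 sends each edge [p,q] (with p < q) to q − p. For instance
  ∂[v_5,v_6] = [v_6] − [v_5].
As a 7×18 matrix over Z this has rank 6, with invariant factors (1,1,1,1,1,1).

∂_2: C_2 → C_1 sends each 2-simplex [p,q,r] to [q,r] − [p,r] + [p,q]. For instance
  ∂[v_1,v_4,v_5] = [v_4,v_5] − [v_1,v_5] + [v_1,v_4],
  ∂[v_4,v_5,v_6] = [v_5,v_6] − [v_4,v_6] + [v_4,v_5].
As a 18×12 matrix over Z this has rank 12, with invariant factors (1,1,1,1,1,1,1,1,1,1,1,2).

Now H_k = ker ∂_k / im ∂_{k+1}, so:

  H_0: rank C_0 − rank ∂_1 = 7 − 6 = 1, and the invariant factors of ∂_1 are all 1, so H_0 = Z.
  H_1: rank ker ∂_1 − rank ∂_2 = (18 − 6) − 12 = 0, and ∂_2 has invariant factor 2 > 1, so H_1 = Z/2.
  H_2: rank ker ∂_2 − rank ∂_3 = (12 − 12) − 0 = 0, and there is no ∂_3, so H_2 = 0.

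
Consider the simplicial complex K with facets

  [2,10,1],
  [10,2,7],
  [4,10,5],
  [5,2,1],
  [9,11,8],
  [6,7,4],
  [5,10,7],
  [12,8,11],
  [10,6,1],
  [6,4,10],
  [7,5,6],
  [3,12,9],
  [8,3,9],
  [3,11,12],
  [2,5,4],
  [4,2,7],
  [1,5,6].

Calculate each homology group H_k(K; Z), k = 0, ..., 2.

K has 12 vertices, 28 edges, 17 triangles.
rank ∂_0 = 0, rank ∂_1 = 10 ⇒ b_0 = 12 − 0 − 10 = 2; all invariant factors of ∂_1 are 1 so no torsion. So H_0 = Z^2.
rank ∂_1 = 10, rank ∂_2 = 17 ⇒ b_1 = 28 − 10 − 17 = 1; ∂_2 has invariant factor(s) [2] giving torsion. So H_1 = Z ⊕ Z/2.
rank ∂_2 = 17, rank ∂_3 = 0 ⇒ b_2 = 17 − 17 − 0 = 0. So H_2 = 0.

H_0 ≅ Z^2,  H_1 ≅ Z ⊕ Z/2,  H_2 = 0.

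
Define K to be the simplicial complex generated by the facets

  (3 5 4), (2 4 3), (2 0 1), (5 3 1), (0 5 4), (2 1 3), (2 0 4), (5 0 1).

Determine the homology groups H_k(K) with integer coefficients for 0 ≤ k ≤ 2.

H_0 = Z,  H_1 = 0,  H_2 = Z.

Take the total order 0 < 1 < 2 < 3 < 4 < 5 on the vertex set. Then K (dimension 2) consists of the simplices:

  0-simplices (6): [0], [1], [2], [3], [4], [5]
  1-simplices (12): [0,1], [0,2], [0,4], [0,5], [1,2], [1,3], [1,5], [2,3], [2,4], [3,4], [3,5], [4,5]
  2-simplices (8): [0,1,2], [0,1,5], [0,2,4], [0,4,5], [1,2,3], [1,3,5], [2,3,4], [3,4,5]

Hence C_0 ≅ Z^6, C_1 ≅ Z^12, C_2 ≅ Z^8.

∂_1: C_1 → C_0 sends each edge [p,q] (with p < q) to q − p. For instance
  ∂[0,1] = [1] − [0].
The resulting 6×12 matrix has rank 5, and its Smith normal form has invariant factors (1,1,1,1,1).

Boundary ∂_2: C_2 → C_1 sends each 2-simplex [p,q,r] to [q,r] − [p,r] + [p,q]. For instance
  ∂[2,3,4] = [3,4] − [2,4] + [2,3],
  ∂[3,4,5] = [4,5] − [3,5] + [3,4].
As a 12×8 matrix over Z this has rank 7, with invariant factors (1,1,1,1,1,1,1).

Reading off H_k = ker ∂_k / im ∂_{k+1}:

  H_0: rank C_0 − rank ∂_1 = 6 − 5 = 1, and the invariant factors of ∂_1 are all 1, so H_0 = Z.
  H_1: rank ker ∂_1 − rank ∂_2 = (12 − 5) − 7 = 0, and the invariant factors of ∂_2 are all 1, so H_1 = 0.
  H_2: rank ker ∂_2 − rank ∂_3 = (8 − 7) − 0 = 1, and there is no ∂_3, so H_2 = Z.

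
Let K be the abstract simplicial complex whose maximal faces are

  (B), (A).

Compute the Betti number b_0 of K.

b_0 = 2.

Order the vertices as A < B. Listing each simplex with vertices in this order, K has dimension 0 with simplices:

  0-simplices (2): A, B

giving chain groups C_0 ≅ Z^2.

Now H_k = ker ∂_k / im ∂_{k+1}, so:

  H_0: rank C_0 − rank ∂_1 = 2 − 0 = 2, and there is no ∂_1, so H_0 = Z^2.

Hence the Betti numbers are b_0 = 2.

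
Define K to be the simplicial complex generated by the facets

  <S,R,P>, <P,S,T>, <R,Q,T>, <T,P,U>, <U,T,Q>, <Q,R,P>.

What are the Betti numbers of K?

Take the total order P < Q < R < S < T < U on the vertex set. Then K (dimension 2) consists of the simplices:

  0-simplices (6): P, Q, R, S, T, U
  1-simplices (12): PQ, PR, PS, PT, PU, QR, QT, QU, RS, RT, ST, TU
  2-simplices (6): PQR, PRS, PST, PTU, QRT, QTU

so the chain groups are C_0 ≅ Z^6, C_1 ≅ Z^12, C_2 ≅ Z^6.

Boundary ∂_1: C_1 → C_0 is given by ∂[p,q] = [q] − [p].
This gives a 6×12 integer matrix of rank 5; reducing to Smith normal form yields diagonal entries (1,1,1,1,1).

The boundary map ∂_2: C_2 → C_1 sends each 2-simplex [p,q,r] to [q,r] − [p,r] + [p,q]. For instance
  ∂PRS = RS − PS + PR,
  ∂QRT = RT − QT + QR.
As a 12×6 matrix over Z this has rank 6, with invariant factors (1,1,1,1,1,1).

Reading off H_k = ker ∂_k / im ∂_{k+1}:

  H_0: rank C_0 − rank ∂_1 = 6 − 5 = 1, and the invariant factors of ∂_1 are all 1, so H_0 ≅ Z.
  H_1: rank ker ∂_1 − rank ∂_2 = (12 − 5) − 6 = 1, and the invariant factors of ∂_2 are all 1, so H_1 ≅ Z.
  H_2: rank ker ∂_2 − rank ∂_3 = (6 − 6) − 0 = 0, and there is no ∂_3, so H_2 ≅ 0.

As a check, the Euler characteristic is 6 − 12 + 6 = 0, which agrees with 1 − 1 + 0 = 0.
(K is a triangulation of the cylinder S^1 x I.)

Hence the Betti numbers are b_0 = 1, b_1 = 1, b_2 = 0.

b_0 = 1, b_1 = 1, b_2 = 0.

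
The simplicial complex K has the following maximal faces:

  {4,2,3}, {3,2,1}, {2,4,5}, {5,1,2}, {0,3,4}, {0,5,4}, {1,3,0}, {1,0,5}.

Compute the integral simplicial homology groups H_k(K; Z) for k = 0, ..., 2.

K has 6 vertices, 12 edges, 8 triangles.
rank ∂_0 = 0, rank ∂_1 = 5 ⇒ b_0 = 6 − 0 − 5 = 1; all invariant factors of ∂_1 are 1 so no torsion. So H_0 ≅ Z.
rank ∂_1 = 5, rank ∂_2 = 7 ⇒ b_1 = 12 − 5 − 7 = 0; all invariant factors of ∂_2 are 1 so no torsion. So H_1 ≅ 0.
rank ∂_2 = 7, rank ∂_3 = 0 ⇒ b_2 = 8 − 7 − 0 = 1. So H_2 ≅ Z.

H_0 ≅ Z,  H_1 = 0,  H_2 ≅ Z.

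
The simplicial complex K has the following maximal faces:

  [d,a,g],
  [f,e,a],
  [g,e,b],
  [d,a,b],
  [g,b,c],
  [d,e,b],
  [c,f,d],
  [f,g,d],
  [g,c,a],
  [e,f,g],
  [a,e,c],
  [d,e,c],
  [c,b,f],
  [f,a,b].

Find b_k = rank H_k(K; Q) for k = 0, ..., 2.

b_0 = 1, b_1 = 2, b_2 = 1.

Fix the vertex order a < b < c < d < e < f < g and write every simplex with vertices in increasing order. Then dim K = 2 and the simplices of K are:

  0-simplices (7): a, b, c, d, e, f, g
  1-simplices (21): ab, ac, ad, ae, af, ag, bc, bd, be, bf, bg, cd, ce, cf, cg, de, df, dg, ef, eg, fg
  2-simplices (14): abd, abf, ace, acg, adg, aef, bcf, bcg, bde, beg, cde, cdf, dfg, efg

giving chain groups C_0 ≅ Z^7, C_1 ≅ Z^21, C_2 ≅ Z^14.

The boundary map ∂_1: C_1 → C_0 maps an edge to its endpoints' difference, ∂[p,q] = q − p.
This gives a 7×21 integer matrix of rank 6; reducing to Smith normal form yields diagonal entries (1,1,1,1,1,1).

∂_2: C_2 → C_1 acts by ∂[p,q,r] = [q,r] − [p,r] + [p,q]. For instance
  ∂efg = fg − eg + ef,
  ∂bde = de − be + bd.
The resulting 21×14 matrix has rank 13, and its Smith normal form has invariant factors (1,1,1,1,1,1,1,1,1,1,1,1,1).

Computing H_k = (kernel of ∂_k) / (image of ∂_{k+1}):

  H_0: rank C_0 − rank ∂_1 = 7 − 6 = 1, and the invariant factors of ∂_1 are all 1, so H_0 = Z.
  H_1: rank ker ∂_1 − rank ∂_2 = (21 − 6) − 13 = 2, and the invariant factors of ∂_2 are all 1, so H_1 = Z^2.
  H_2: rank ker ∂_2 − rank ∂_3 = (14 − 13) − 0 = 1, and there is no ∂_3, so H_2 = Z.

(K is a triangulation of the torus T^2.)

Hence the Betti numbers are b_0 = 1, b_1 = 2, b_2 = 1.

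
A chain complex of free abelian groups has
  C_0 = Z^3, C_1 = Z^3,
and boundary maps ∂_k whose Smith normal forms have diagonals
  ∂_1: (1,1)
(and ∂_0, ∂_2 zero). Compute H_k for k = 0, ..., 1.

H_0: b_0 = 3 − 0 − 2 = 1; torsion from ∂_1 factors > 1: none. So H_0 ≅ Z.
H_1: b_1 = 3 − 2 − 0 = 1; torsion from ∂_2 factors > 1: none. So H_1 ≅ Z.

H_0 ≅ Z,  H_1 ≅ Z.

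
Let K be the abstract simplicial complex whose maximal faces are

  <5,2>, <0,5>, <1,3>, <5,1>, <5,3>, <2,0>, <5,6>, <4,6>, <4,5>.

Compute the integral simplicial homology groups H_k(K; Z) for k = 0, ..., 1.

H_0 = Z,  H_1 = Z^3.

We work with the vertex ordering 0 < 1 < 2 < 3 < 4 < 5 < 6. The simplices of K, each written with vertices in increasing order, are:

  0-simplices (7): [0], [1], [2], [3], [4], [5], [6]
  1-simplices (9): [0,2], [0,5], [1,3], [1,5], [2,5], [3,5], [4,5], [4,6], [5,6]

so the chain groups are C_0 ≅ Z^7, C_1 ≅ Z^9.

The boundary map ∂_1: C_1 → C_0 sends each edge [p,q] (with p < q) to q − p. For instance
  ∂[0,2] = [2] − [0].
The resulting 7×9 matrix has rank 6, and its Smith normal form has invariant factors (1,1,1,1,1,1).

Reading off H_k = ker ∂_k / im ∂_{k+1}:

  H_0: rank C_0 − rank ∂_1 = 7 − 6 = 1, and the invariant factors of ∂_1 are all 1, so H_0 = Z.
  H_1: rank ker ∂_1 − rank ∂_2 = (9 − 6) − 0 = 3, and there is no ∂_2, so H_1 = Z^3.

As a check, the Euler characteristic is 7 − 9 = -2, which agrees with 1 − 3 = -2.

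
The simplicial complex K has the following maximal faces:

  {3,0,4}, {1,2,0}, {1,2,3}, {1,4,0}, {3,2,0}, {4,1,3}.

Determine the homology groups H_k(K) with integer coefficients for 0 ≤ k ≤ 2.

H_0 = Z,  H_1 = 0,  H_2 = Z.

K has 5 vertices, 9 edges, 6 triangles.
rank ∂_0 = 0, rank ∂_1 = 4 ⇒ b_0 = 5 − 0 − 4 = 1; all invariant factors of ∂_1 are 1 so no torsion. So H_0 ≅ Z.
rank ∂_1 = 4, rank ∂_2 = 5 ⇒ b_1 = 9 − 4 − 5 = 0; all invariant factors of ∂_2 are 1 so no torsion. So H_1 ≅ 0.
rank ∂_2 = 5, rank ∂_3 = 0 ⇒ b_2 = 6 − 5 − 0 = 1. So H_2 ≅ Z.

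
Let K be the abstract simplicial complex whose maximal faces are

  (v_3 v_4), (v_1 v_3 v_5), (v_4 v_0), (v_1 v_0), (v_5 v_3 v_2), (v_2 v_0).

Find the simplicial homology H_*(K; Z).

H_0 = Z,  H_1 = Z^2,  H_2 = 0.

Fix the vertex order v_0 < v_1 < v_2 < v_3 < v_4 < v_5 and write every simplex with vertices in increasing order. Then dim K = 2 and the simplices of K are:

  0-simplices (6): [v_0], [v_1], [v_2], [v_3], [v_4], [v_5]
  1-simplices (9): [v_0,v_1], [v_0,v_2], [v_0,v_4], [v_1,v_3], [v_1,v_5], [v_2,v_3], [v_2,v_5], [v_3,v_4], [v_3,v_5]
  2-simplices (2): [v_1,v_3,v_5], [v_2,v_3,v_5]

giving chain groups C_0 ≅ Z^6, C_1 ≅ Z^9, C_2 ≅ Z^2.

The boundary map ∂_1: C_1 → C_0 maps an edge to its endpoints' difference, ∂[p,q] = q − p. For instance
  ∂[v_1,v_5] = [v_5] − [v_1].
This gives a 6×9 integer matrix of rank 5; reducing to Smith normal form yields diagonal entries (1,1,1,1,1).

Boundary ∂_2: C_2 → C_1 sends each 2-simplex [p,q,r] to [q,r] − [p,r] + [p,q]. For instance
  ∂[v_1,v_3,v_5] = [v_3,v_5] − [v_1,v_5] + [v_1,v_3],
  ∂[v_2,v_3,v_5] = [v_3,v_5] − [v_2,v_5] + [v_2,v_3].
As a 9×2 matrix over Z this has rank 2, with invariant factors (1,1).

Reading off H_k = ker ∂_k / im ∂_{k+1}:

  H_0: rank C_0 − rank ∂_1 = 6 − 5 = 1, and the invariant factors of ∂_1 are all 1, so H_0 = Z.
  H_1: rank ker ∂_1 − rank ∂_2 = (9 − 5) − 2 = 2, and the invariant factors of ∂_2 are all 1, so H_1 = Z^2.
  H_2: rank ker ∂_2 − rank ∂_3 = (2 − 2) − 0 = 0, and there is no ∂_3, so H_2 = 0.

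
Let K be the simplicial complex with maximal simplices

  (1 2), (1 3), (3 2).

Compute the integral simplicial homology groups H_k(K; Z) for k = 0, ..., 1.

H_0 ≅ Z,  H_1 ≅ Z.

Order the vertices as 1 < 2 < 3. Listing each simplex with vertices in this order, K has dimension 1 with simplices:

  0-simplices (3): [1], [2], [3]
  1-simplices (3): [1,2], [1,3], [2,3]

giving chain groups C_0 ≅ Z^3, C_1 ≅ Z^3.

The boundary map ∂_1: C_1 → C_0 maps an edge to its endpoints' difference, ∂[p,q] = q − p.
The 3×3 boundary matrix has rank 2 and Smith normal form diag(1,1).

From H_k ≅ ker(∂_k) / im(∂_{k+1}) we obtain:

  H_0: rank C_0 − rank ∂_1 = 3 − 2 = 1, and the invariant factors of ∂_1 are all 1, so H_0 = Z.
  H_1: rank ker ∂_1 − rank ∂_2 = (3 − 2) − 0 = 1, and there is no ∂_2, so H_1 = Z.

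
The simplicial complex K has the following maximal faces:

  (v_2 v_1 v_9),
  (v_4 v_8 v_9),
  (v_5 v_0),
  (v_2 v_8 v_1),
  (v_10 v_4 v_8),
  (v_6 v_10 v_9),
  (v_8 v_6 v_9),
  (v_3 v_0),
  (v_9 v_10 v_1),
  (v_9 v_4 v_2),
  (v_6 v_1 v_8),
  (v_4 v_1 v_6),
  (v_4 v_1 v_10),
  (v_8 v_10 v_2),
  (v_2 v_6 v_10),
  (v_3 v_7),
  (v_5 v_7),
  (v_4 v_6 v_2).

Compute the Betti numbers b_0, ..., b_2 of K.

Take the total order v_0 < v_1 < v_2 < v_3 < v_4 < v_5 < v_6 < v_7 < v_8 < v_9 < v_10 on the vertex set. Then K (dimension 2) consists of the simplices:

  0-simplices (11): [v_0], [v_1], [v_2], [v_3], [v_4], [v_5], [v_6], [v_7], [v_8], [v_9], [v_10]
  1-simplices (25): (25 of them)
  2-simplices (14): (14 of them)

Hence C_0 ≅ Z^11, C_1 ≅ Z^25, C_2 ≅ Z^14.

∂_1: C_1 → C_0 is given by ∂[p,q] = [q] − [p].
As a 11×25 matrix over Z this has rank 9, with invariant factors (1,1,1,1,1,1,1,1,1).

∂_2: C_2 → C_1 acts by ∂[p,q,r] = [q,r] − [p,r] + [p,q]. For instance
  ∂[v_2,v_4,v_6] = [v_4,v_6] − [v_2,v_6] + [v_2,v_4],
  ∂[v_1,v_4,v_10] = [v_4,v_10] − [v_1,v_10] + [v_1,v_4].
This gives a 25×14 integer matrix of rank 13; reducing to Smith normal form yields diagonal entries (1,1,1,1,1,1,1,1,1,1,1,1,1).

Now H_k = ker ∂_k / im ∂_{k+1}, so:

  H_0: rank C_0 − rank ∂_1 = 11 − 9 = 2, and the invariant factors of ∂_1 are all 1, so H_0 = Z^2.
  H_1: rank ker ∂_1 − rank ∂_2 = (25 − 9) − 13 = 3, and the invariant factors of ∂_2 are all 1, so H_1 = Z^3.
  H_2: rank ker ∂_2 − rank ∂_3 = (14 − 13) − 0 = 1, and there is no ∂_3, so H_2 = Z.

Hence the Betti numbers are b_0 = 2, b_1 = 3, b_2 = 1.

b_0 = 2, b_1 = 3, b_2 = 1.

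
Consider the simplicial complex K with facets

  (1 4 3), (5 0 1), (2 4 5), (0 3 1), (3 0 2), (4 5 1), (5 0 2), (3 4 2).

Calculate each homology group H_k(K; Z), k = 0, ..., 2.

K has 6 vertices, 12 edges, 8 triangles.
rank ∂_0 = 0, rank ∂_1 = 5 ⇒ b_0 = 6 − 0 − 5 = 1; all invariant factors of ∂_1 are 1 so no torsion. So H_0 = Z.
rank ∂_1 = 5, rank ∂_2 = 7 ⇒ b_1 = 12 − 5 − 7 = 0; all invariant factors of ∂_2 are 1 so no torsion. So H_1 = 0.
rank ∂_2 = 7, rank ∂_3 = 0 ⇒ b_2 = 8 − 7 − 0 = 1. So H_2 = Z.

H_0 ≅ Z,  H_1 = 0,  H_2 ≅ Z.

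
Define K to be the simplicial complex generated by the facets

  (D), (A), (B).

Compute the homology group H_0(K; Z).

H_0 ≅ Z^3.

K has 3 vertices.
rank ∂_0 = 0, rank ∂_1 = 0 ⇒ b_0 = 3 − 0 − 0 = 3. So H_0 ≅ Z^3.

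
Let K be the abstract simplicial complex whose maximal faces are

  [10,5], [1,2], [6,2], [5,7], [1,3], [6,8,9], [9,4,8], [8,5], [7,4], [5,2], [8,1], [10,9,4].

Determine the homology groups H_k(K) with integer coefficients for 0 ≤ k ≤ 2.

Order the vertices as 1 < 2 < 3 < 4 < 5 < 6 < 7 < 8 < 9 < 10. Listing each simplex with vertices in this order, K has dimension 2 with simplices:

  0-simplices (10): [1], [2], [3], [4], [5], [6], [7], [8], [9], [10]
  1-simplices (16): [1,2], [1,3], [1,8], [2,5], [2,6], [4,7], [4,8], [4,9], [4,10], [5,7], [5,8], [5,10], [6,8], [6,9], [8,9], [9,10]
  2-simplices (3): [4,8,9], [4,9,10], [6,8,9]

giving chain groups C_0 ≅ Z^10, C_1 ≅ Z^16, C_2 ≅ Z^3.

Boundary ∂_1: C_1 → C_0 maps an edge to its endpoints' difference, ∂[p,q] = q − p. For instance
  ∂[8,9] = [9] − [8].
The resulting 10×16 matrix has rank 9, and its Smith normal form has invariant factors (1,1,1,1,1,1,1,1,1).

∂_2: C_2 → C_1 sends each 2-simplex [p,q,r] to [q,r] − [p,r] + [p,q]. For instance
  ∂[4,9,10] = [9,10] − [4,10] + [4,9],
  ∂[4,8,9] = [8,9] − [4,9] + [4,8].
The resulting 16×3 matrix has rank 3, and its Smith normal form has invariant factors (1,1,1).

Reading off H_k = ker ∂_k / im ∂_{k+1}:

  H_0: rank C_0 − rank ∂_1 = 10 − 9 = 1, and the invariant factors of ∂_1 are all 1, so H_0 = Z.
  H_1: rank ker ∂_1 − rank ∂_2 = (16 − 9) − 3 = 4, and the invariant factors of ∂_2 are all 1, so H_1 = Z^4.
  H_2: rank ker ∂_2 − rank ∂_3 = (3 − 3) − 0 = 0, and there is no ∂_3, so H_2 = 0.

As a check, the Euler characteristic is 10 − 16 + 3 = -3, which agrees with 1 − 4 + 0 = -3.

H_0 = Z,  H_1 = Z^4,  H_2 = 0.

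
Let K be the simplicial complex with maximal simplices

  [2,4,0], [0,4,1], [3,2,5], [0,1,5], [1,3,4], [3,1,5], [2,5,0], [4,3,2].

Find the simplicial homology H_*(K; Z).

H_0 = Z,  H_1 = 0,  H_2 = Z.

Take the total order 0 < 1 < 2 < 3 < 4 < 5 on the vertex set. Then K (dimension 2) consists of the simplices:

  0-simplices (6): [0], [1], [2], [3], [4], [5]
  1-simplices (12): [0,1], [0,2], [0,4], [0,5], [1,3], [1,4], [1,5], [2,3], [2,4], [2,5], [3,4], [3,5]
  2-simplices (8): [0,1,4], [0,1,5], [0,2,4], [0,2,5], [1,3,4], [1,3,5], [2,3,4], [2,3,5]

Hence C_0 ≅ Z^6, C_1 ≅ Z^12, C_2 ≅ Z^8.

The boundary map ∂_1: C_1 → C_0 maps an edge to its endpoints' difference, ∂[p,q] = q − p. For instance
  ∂[2,5] = [5] − [2].
The 6×12 boundary matrix has rank 5 and Smith normal form diag(1,1,1,1,1).

Boundary ∂_2: C_2 → C_1 acts by ∂[p,q,r] = [q,r] − [p,r] + [p,q]. For instance
  ∂[0,2,5] = [2,5] − [0,5] + [0,2],
  ∂[1,3,4] = [3,4] − [1,4] + [1,3].
The resulting 12×8 matrix has rank 7, and its Smith normal form has invariant factors (1,1,1,1,1,1,1).

Computing H_k = (kernel of ∂_k) / (image of ∂_{k+1}):

  H_0: rank C_0 − rank ∂_1 = 6 − 5 = 1, and the invariant factors of ∂_1 are all 1, so H_0 ≅ Z.
  H_1: rank ker ∂_1 − rank ∂_2 = (12 − 5) − 7 = 0, and the invariant factors of ∂_2 are all 1, so H_1 ≅ 0.
  H_2: rank ker ∂_2 − rank ∂_3 = (8 − 7) − 0 = 1, and there is no ∂_3, so H_2 ≅ Z.

(K is a triangulation of the 2-sphere S^2.)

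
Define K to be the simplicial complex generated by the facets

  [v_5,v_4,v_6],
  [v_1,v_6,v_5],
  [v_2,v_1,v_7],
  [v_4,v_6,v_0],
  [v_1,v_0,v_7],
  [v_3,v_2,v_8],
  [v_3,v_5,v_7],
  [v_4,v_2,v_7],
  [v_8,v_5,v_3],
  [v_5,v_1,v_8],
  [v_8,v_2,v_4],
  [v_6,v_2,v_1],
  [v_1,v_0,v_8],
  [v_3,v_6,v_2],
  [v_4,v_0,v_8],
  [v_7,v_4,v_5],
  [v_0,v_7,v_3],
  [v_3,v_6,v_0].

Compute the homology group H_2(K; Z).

H_2 = Z.

Fix the vertex order v_0 < v_1 < v_2 < v_3 < v_4 < v_5 < v_6 < v_7 < v_8 and write every simplex with vertices in increasing order. Then dim K = 2 and the simplices of K are:

  0-simplices (9): [v_0], [v_1], [v_2], [v_3], [v_4], [v_5], [v_6], [v_7], [v_8]
  1-simplices (27): (27 of them)
  2-simplices (18): (18 of them)

Hence C_0 ≅ Z^9, C_1 ≅ Z^27, C_2 ≅ Z^18.

Boundary ∂_1: C_1 → C_0 sends each edge [p,q] (with p < q) to q − p.
As a 9×27 matrix over Z this has rank 8, with invariant factors (1,1,1,1,1,1,1,1).

∂_2: C_2 → C_1 maps a triangle to the signed sum of its edges. For instance
  ∂[v_1,v_5,v_8] = [v_5,v_8] − [v_1,v_8] + [v_1,v_5],
  ∂[v_1,v_2,v_6] = [v_2,v_6] − [v_1,v_6] + [v_1,v_2].
The 27×18 boundary matrix has rank 17 and Smith normal form diag(1,1,1,1,1,1,1,1,1,1,1,1,1,1,1,1,1).

Computing H_k = (kernel of ∂_k) / (image of ∂_{k+1}):

  H_2: rank ker ∂_2 − rank ∂_3 = (18 − 17) − 0 = 1, and there is no ∂_3, so H_2 ≅ Z.

(K is a triangulation of the torus T^2.)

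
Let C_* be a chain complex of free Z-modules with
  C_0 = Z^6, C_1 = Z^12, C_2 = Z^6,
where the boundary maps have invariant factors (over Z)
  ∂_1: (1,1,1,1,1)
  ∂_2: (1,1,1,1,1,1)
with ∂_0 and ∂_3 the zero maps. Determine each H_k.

H_0 = Z,  H_1 = Z,  H_2 = 0.

H_0: b_0 = 6 − 0 − 5 = 1; torsion from ∂_1 factors > 1: none. So H_0 = Z.
H_1: b_1 = 12 − 5 − 6 = 1; torsion from ∂_2 factors > 1: none. So H_1 = Z.
H_2: b_2 = 6 − 6 − 0 = 0; torsion from ∂_3 factors > 1: none. So H_2 = 0.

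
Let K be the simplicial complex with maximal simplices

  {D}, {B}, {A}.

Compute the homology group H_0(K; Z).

We work with the vertex ordering A < B < D. The simplices of K, each written with vertices in increasing order, are:

  0-simplices (3): A, B, D

so the chain groups are C_0 ≅ Z^3.

Reading off H_k = ker ∂_k / im ∂_{k+1}:

  H_0: rank C_0 − rank ∂_1 = 3 − 0 = 3, and there is no ∂_1, so H_0 ≅ Z^3.

(K is a triangulation of a set of 3 points.)

H_0 = Z^3.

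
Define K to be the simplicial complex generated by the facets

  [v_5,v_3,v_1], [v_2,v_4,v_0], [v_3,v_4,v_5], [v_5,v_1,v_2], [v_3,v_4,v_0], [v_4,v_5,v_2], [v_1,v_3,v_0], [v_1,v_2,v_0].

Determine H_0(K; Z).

H_0 = Z.

K has 6 vertices, 12 edges, 8 triangles.
rank ∂_0 = 0, rank ∂_1 = 5 ⇒ b_0 = 6 − 0 − 5 = 1; all invariant factors of ∂_1 are 1 so no torsion. So H_0 = Z.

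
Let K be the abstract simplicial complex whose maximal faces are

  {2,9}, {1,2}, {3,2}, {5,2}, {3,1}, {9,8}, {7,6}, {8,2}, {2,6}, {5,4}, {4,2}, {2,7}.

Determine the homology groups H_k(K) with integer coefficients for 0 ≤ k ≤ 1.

We work with the vertex ordering 1 < 2 < 3 < 4 < 5 < 6 < 7 < 8 < 9. The simplices of K, each written with vertices in increasing order, are:

  0-simplices (9): [1], [2], [3], [4], [5], [6], [7], [8], [9]
  1-simplices (12): [1,2], [1,3], [2,3], [2,4], [2,5], [2,6], [2,7], [2,8], [2,9], [4,5], [6,7], [8,9]

giving chain groups C_0 ≅ Z^9, C_1 ≅ Z^12.

The boundary map ∂_1: C_1 → C_0 maps an edge to its endpoints' difference, ∂[p,q] = q − p. For instance
  ∂[2,9] = [9] − [2].
As a 9×12 matrix over Z this has rank 8, with invariant factors (1,1,1,1,1,1,1,1).

From H_k ≅ ker(∂_k) / im(∂_{k+1}) we obtain:

  H_0: rank C_0 − rank ∂_1 = 9 − 8 = 1, and the invariant factors of ∂_1 are all 1, so H_0 = Z.
  H_1: rank ker ∂_1 − rank ∂_2 = (12 − 8) − 0 = 4, and there is no ∂_2, so H_1 = Z^4.

H_0 ≅ Z,  H_1 ≅ Z^4.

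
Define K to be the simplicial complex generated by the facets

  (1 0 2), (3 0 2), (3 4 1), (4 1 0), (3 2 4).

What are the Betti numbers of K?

Order the vertices as 0 < 1 < 2 < 3 < 4. Listing each simplex with vertices in this order, K has dimension 2 with simplices:

  0-simplices (5): [0], [1], [2], [3], [4]
  1-simplices (10): [0,1], [0,2], [0,3], [0,4], [1,2], [1,3], [1,4], [2,3], [2,4], [3,4]
  2-simplices (5): [0,1,2], [0,1,4], [0,2,3], [1,3,4], [2,3,4]

giving chain groups C_0 ≅ Z^5, C_1 ≅ Z^10, C_2 ≅ Z^5.

∂_1: C_1 → C_0 sends each edge [p,q] (with p < q) to q − p.
This gives a 5×10 integer matrix of rank 4; reducing to Smith normal form yields diagonal entries (1,1,1,1).

Boundary ∂_2: C_2 → C_1 acts by ∂[p,q,r] = [q,r] − [p,r] + [p,q]. For instance
  ∂[1,3,4] = [3,4] − [1,4] + [1,3],
  ∂[2,3,4] = [3,4] − [2,4] + [2,3].
The 10×5 boundary matrix has rank 5 and Smith normal form diag(1,1,1,1,1).

From H_k ≅ ker(∂_k) / im(∂_{k+1}) we obtain:

  H_0: rank C_0 − rank ∂_1 = 5 − 4 = 1, and the invariant factors of ∂_1 are all 1, so H_0 ≅ Z.
  H_1: rank ker ∂_1 − rank ∂_2 = (10 − 4) − 5 = 1, and the invariant factors of ∂_2 are all 1, so H_1 ≅ Z.
  H_2: rank ker ∂_2 − rank ∂_3 = (5 − 5) − 0 = 0, and there is no ∂_3, so H_2 ≅ 0.

As a check, the Euler characteristic is 5 − 10 + 5 = 0, which agrees with 1 − 1 + 0 = 0.

Hence the Betti numbers are b_0 = 1, b_1 = 1, b_2 = 0.

b_0 = 1, b_1 = 1, b_2 = 0.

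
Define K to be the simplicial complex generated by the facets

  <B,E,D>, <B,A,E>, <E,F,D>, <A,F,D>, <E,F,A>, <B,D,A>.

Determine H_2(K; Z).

H_2 = Z.

Order the vertices as A < B < D < E < F. Listing each simplex with vertices in this order, K has dimension 2 with simplices:

  0-simplices (5): A, B, D, E, F
  1-simplices (9): AB, AD, AE, AF, BD, BE, DE, DF, EF
  2-simplices (6): ABD, ABE, ADF, AEF, BDE, DEF

so the chain groups are C_0 ≅ Z^5, C_1 ≅ Z^9, C_2 ≅ Z^6.

∂_1: C_1 → C_0 maps an edge to its endpoints' difference, ∂[p,q] = q − p. For instance
  ∂BE = E − B.
The 5×9 boundary matrix has rank 4 and Smith normal form diag(1,1,1,1).

Boundary ∂_2: C_2 → C_1 acts by ∂[p,q,r] = [q,r] − [p,r] + [p,q]. For instance
  ∂ABE = BE − AE + AB,
  ∂BDE = DE − BE + BD.
As a 9×6 matrix over Z this has rank 5, with invariant factors (1,1,1,1,1).

From H_k ≅ ker(∂_k) / im(∂_{k+1}) we obtain:

  H_2: rank ker ∂_2 − rank ∂_3 = (6 − 5) − 0 = 1, and there is no ∂_3, so H_2 ≅ Z.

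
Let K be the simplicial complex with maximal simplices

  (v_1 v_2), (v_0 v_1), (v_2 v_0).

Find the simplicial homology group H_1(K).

K has 3 vertices, 3 edges.
rank ∂_1 = 2, rank ∂_2 = 0 ⇒ b_1 = 3 − 2 − 0 = 1. So H_1 = Z.

H_1 ≅ Z.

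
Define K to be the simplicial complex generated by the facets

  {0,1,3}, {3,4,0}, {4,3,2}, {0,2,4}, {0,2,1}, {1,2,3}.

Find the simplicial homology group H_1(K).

H_1 ≅ 0.

Order the vertices as 0 < 1 < 2 < 3 < 4. Listing each simplex with vertices in this order, K has dimension 2 with simplices:

  0-simplices (5): [0], [1], [2], [3], [4]
  1-simplices (9): [0,1], [0,2], [0,3], [0,4], [1,2], [1,3], [2,3], [2,4], [3,4]
  2-simplices (6): [0,1,2], [0,1,3], [0,2,4], [0,3,4], [1,2,3], [2,3,4]

so the chain groups are C_0 ≅ Z^5, C_1 ≅ Z^9, C_2 ≅ Z^6.

Boundary ∂_1: C_1 → C_0 is given by ∂[p,q] = [q] − [p].
The 5×9 boundary matrix has rank 4 and Smith normal form diag(1,1,1,1).

∂_2: C_2 → C_1 acts by ∂[p,q,r] = [q,r] − [p,r] + [p,q]. For instance
  ∂[1,2,3] = [2,3] − [1,3] + [1,2],
  ∂[0,1,2] = [1,2] − [0,2] + [0,1].
This gives a 9×6 integer matrix of rank 5; reducing to Smith normal form yields diagonal entries (1,1,1,1,1).

From H_k ≅ ker(∂_k) / im(∂_{k+1}) we obtain:

  H_1: rank ker ∂_1 − rank ∂_2 = (9 − 4) − 5 = 0, and the invariant factors of ∂_2 are all 1, so H_1 ≅ 0.

(K is a triangulation of the 2-sphere S^2.)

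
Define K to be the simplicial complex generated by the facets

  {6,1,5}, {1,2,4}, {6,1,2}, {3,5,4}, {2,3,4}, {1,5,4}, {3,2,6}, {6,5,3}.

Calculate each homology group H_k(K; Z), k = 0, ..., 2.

Fix the vertex order 1 < 2 < 3 < 4 < 5 < 6 and write every simplex with vertices in increasing order. Then dim K = 2 and the simplices of K are:

  0-simplices (6): [1], [2], [3], [4], [5], [6]
  1-simplices (12): [1,2], [1,4], [1,5], [1,6], [2,3], [2,4], [2,6], [3,4], [3,5], [3,6], [4,5], [5,6]
  2-simplices (8): [1,2,4], [1,2,6], [1,4,5], [1,5,6], [2,3,4], [2,3,6], [3,4,5], [3,5,6]

Hence C_0 ≅ Z^6, C_1 ≅ Z^12, C_2 ≅ Z^8.

The boundary map ∂_1: C_1 → C_0 is given by ∂[p,q] = [q] − [p]. For instance
  ∂[3,5] = [5] − [3].
This gives a 6×12 integer matrix of rank 5; reducing to Smith normal form yields diagonal entries (1,1,1,1,1).

∂_2: C_2 → C_1 sends each 2-simplex [p,q,r] to [q,r] − [p,r] + [p,q]. For instance
  ∂[1,2,4] = [2,4] − [1,4] + [1,2],
  ∂[3,4,5] = [4,5] − [3,5] + [3,4].
As a 12×8 matrix over Z this has rank 7, with invariant factors (1,1,1,1,1,1,1).

From H_k ≅ ker(∂_k) / im(∂_{k+1}) we obtain:

  H_0: rank C_0 − rank ∂_1 = 6 − 5 = 1, and the invariant factors of ∂_1 are all 1, so H_0 = Z.
  H_1: rank ker ∂_1 − rank ∂_2 = (12 − 5) − 7 = 0, and the invariant factors of ∂_2 are all 1, so H_1 = 0.
  H_2: rank ker ∂_2 − rank ∂_3 = (8 − 7) − 0 = 1, and there is no ∂_3, so H_2 = Z.

As a check, the Euler characteristic is 6 − 12 + 8 = 2, which agrees with 1 − 0 + 1 = 2.

H_0 ≅ Z,  H_1 = 0,  H_2 ≅ Z.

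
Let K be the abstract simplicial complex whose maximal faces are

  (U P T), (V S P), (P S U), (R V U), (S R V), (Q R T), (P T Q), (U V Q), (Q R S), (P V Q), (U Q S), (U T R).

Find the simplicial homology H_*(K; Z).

H_0 = Z,  H_1 = Z_2,  H_2 = 0.

We work with the vertex ordering P < Q < R < S < T < U < V. The simplices of K, each written with vertices in increasing order, are:

  0-simplices (7): P, Q, R, S, T, U, V
  1-simplices (18): PQ, PS, PT, PU, PV, QR, QS, QT, QU, QV, RS, RT, RU, RV, SU, SV, TU, UV
  2-simplices (12): PQT, PQV, PSU, PSV, PTU, QRS, QRT, QSU, QUV, RSV, RTU, RUV

Hence C_0 ≅ Z^7, C_1 ≅ Z^18, C_2 ≅ Z^12.

∂_1: C_1 → C_0 sends each edge [p,q] (with p < q) to q − p. For instance
  ∂PU = U − P.
The resulting 7×18 matrix has rank 6, and its Smith normal form has invariant factors (1,1,1,1,1,1).

Boundary ∂_2: C_2 → C_1 sends each 2-simplex [p,q,r] to [q,r] − [p,r] + [p,q]. For instance
  ∂PSV = SV − PV + PS,
  ∂RSV = SV − RV + RS.
The resulting 18×12 matrix has rank 12, and its Smith normal form has invariant factors (1,1,1,1,1,1,1,1,1,1,1,2).

Reading off H_k = ker ∂_k / im ∂_{k+1}:

  H_0: rank C_0 − rank ∂_1 = 7 − 6 = 1, and the invariant factors of ∂_1 are all 1, so H_0 = Z.
  H_1: rank ker ∂_1 − rank ∂_2 = (18 − 6) − 12 = 0, and ∂_2 has invariant factor 2 > 1, so H_1 = Z_2.
  H_2: rank ker ∂_2 − rank ∂_3 = (12 − 12) − 0 = 0, and there is no ∂_3, so H_2 = 0.

As a check, the Euler characteristic is 7 − 18 + 12 = 1, which agrees with 1 − 0 + 0 = 1.
(K is a triangulation of the real projective plane RP^2.)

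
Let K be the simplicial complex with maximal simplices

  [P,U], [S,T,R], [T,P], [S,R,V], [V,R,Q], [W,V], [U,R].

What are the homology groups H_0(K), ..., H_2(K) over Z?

We work with the vertex ordering P < Q < R < S < T < U < V < W. The simplices of K, each written with vertices in increasing order, are:

  0-simplices (8): P, Q, R, S, T, U, V, W
  1-simplices (11): PT, PU, QR, QV, RS, RT, RU, RV, ST, SV, VW
  2-simplices (3): QRV, RST, RSV

Hence C_0 ≅ Z^8, C_1 ≅ Z^11, C_2 ≅ Z^3.

The boundary map ∂_1: C_1 → C_0 is given by ∂[p,q] = [q] − [p]. For instance
  ∂ST = T − S.
As a 8×11 matrix over Z this has rank 7, with invariant factors (1,1,1,1,1,1,1).

The boundary map ∂_2: C_2 → C_1 acts by ∂[p,q,r] = [q,r] − [p,r] + [p,q]. For instance
  ∂QRV = RV − QV + QR,
  ∂RSV = SV − RV + RS.
As a 11×3 matrix over Z this has rank 3, with invariant factors (1,1,1).

Now H_k = ker ∂_k / im ∂_{k+1}, so:

  H_0: rank C_0 − rank ∂_1 = 8 − 7 = 1, and the invariant factors of ∂_1 are all 1, so H_0 ≅ Z.
  H_1: rank ker ∂_1 − rank ∂_2 = (11 − 7) − 3 = 1, and the invariant factors of ∂_2 are all 1, so H_1 ≅ Z.
  H_2: rank ker ∂_2 − rank ∂_3 = (3 − 3) − 0 = 0, and there is no ∂_3, so H_2 ≅ 0.

H_0 ≅ Z,  H_1 ≅ Z,  H_2 = 0.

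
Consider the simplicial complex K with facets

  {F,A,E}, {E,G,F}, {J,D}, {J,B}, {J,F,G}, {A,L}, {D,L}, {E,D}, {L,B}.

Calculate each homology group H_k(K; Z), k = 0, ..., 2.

We work with the vertex ordering A < B < D < E < F < G < J < L. The simplices of K, each written with vertices in increasing order, are:

  0-simplices (8): A, B, D, E, F, G, J, L
  1-simplices (13): AE, AF, AL, BJ, BL, DE, DJ, DL, EF, EG, FG, FJ, GJ
  2-simplices (3): AEF, EFG, FGJ

giving chain groups C_0 ≅ Z^8, C_1 ≅ Z^13, C_2 ≅ Z^3.

Boundary ∂_1: C_1 → C_0 sends each edge [p,q] (with p < q) to q − p. For instance
  ∂DL = L − D.
The resulting 8×13 matrix has rank 7, and its Smith normal form has invariant factors (1,1,1,1,1,1,1).

The boundary map ∂_2: C_2 → C_1 acts by ∂[p,q,r] = [q,r] − [p,r] + [p,q]. For instance
  ∂EFG = FG − EG + EF,
  ∂FGJ = GJ − FJ + FG.
The 13×3 boundary matrix has rank 3 and Smith normal form diag(1,1,1).

Computing H_k = (kernel of ∂_k) / (image of ∂_{k+1}):

  H_0: rank C_0 − rank ∂_1 = 8 − 7 = 1, and the invariant factors of ∂_1 are all 1, so H_0 ≅ Z.
  H_1: rank ker ∂_1 − rank ∂_2 = (13 − 7) − 3 = 3, and the invariant factors of ∂_2 are all 1, so H_1 ≅ Z^3.
  H_2: rank ker ∂_2 − rank ∂_3 = (3 − 3) − 0 = 0, and there is no ∂_3, so H_2 ≅ 0.

H_0 ≅ Z,  H_1 ≅ Z^3,  H_2 = 0.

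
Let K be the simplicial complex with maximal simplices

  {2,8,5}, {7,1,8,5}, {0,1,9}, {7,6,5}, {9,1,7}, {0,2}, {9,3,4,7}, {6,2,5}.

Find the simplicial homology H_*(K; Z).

H_0 = Z,  H_1 = Z,  H_2 = 0,  H_3 = 0.

We work with the vertex ordering 0 < 1 < 2 < 3 < 4 < 5 < 6 < 7 < 8 < 9. The simplices of K, each written with vertices in increasing order, are:

  0-simplices (10): [0], [1], [2], [3], [4], [5], [6], [7], [8], [9]
  1-simplices (21): [0,1], [0,2], [0,9], [1,5], [1,7], [1,8], [1,9], [2,5], [2,6], [2,8], [3,4], [3,7], [3,9], [4,7], [4,9], [5,6], [5,7], [5,8], [6,7], [7,8], [7,9]
  2-simplices (13): [0,1,9], [1,5,7], [1,5,8], [1,7,8], [1,7,9], [2,5,6], [2,5,8], [3,4,7], [3,4,9], [3,7,9], [4,7,9], [5,6,7], [5,7,8]
  3-simplices (2): [1,5,7,8], [3,4,7,9]

giving chain groups C_0 ≅ Z^10, C_1 ≅ Z^21, C_2 ≅ Z^13, C_3 ≅ Z^2.

The boundary map ∂_1: C_1 → C_0 sends each edge [p,q] (with p < q) to q − p.
The resulting 10×21 matrix has rank 9, and its Smith normal form has invariant factors (1,1,1,1,1,1,1,1,1).

Boundary ∂_2: C_2 → C_1 acts by ∂[p,q,r] = [q,r] − [p,r] + [p,q]. For instance
  ∂[0,1,9] = [1,9] − [0,9] + [0,1],
  ∂[1,5,7] = [5,7] − [1,7] + [1,5].
As a 21×13 matrix over Z this has rank 11, with invariant factors (1,1,1,1,1,1,1,1,1,1,1).

∂_3: C_3 → C_2 sends each 3-simplex σ to the alternating sum Σ_i (−1)^i (σ with its i-th vertex removed). For instance
  ∂[1,5,7,8] = [5,7,8] − [1,7,8] + [1,5,8] − [1,5,7],
  ∂[3,4,7,9] = [4,7,9] − [3,7,9] + [3,4,9] − [3,4,7].
The resulting 13×2 matrix has rank 2, and its Smith normal form has invariant factors (1,1).

From H_k ≅ ker(∂_k) / im(∂_{k+1}) we obtain:

  H_0: rank C_0 − rank ∂_1 = 10 − 9 = 1, and the invariant factors of ∂_1 are all 1, so H_0 = Z.
  H_1: rank ker ∂_1 − rank ∂_2 = (21 − 9) − 11 = 1, and the invariant factors of ∂_2 are all 1, so H_1 = Z.
  H_2: rank ker ∂_2 − rank ∂_3 = (13 − 11) − 2 = 0, and the invariant factors of ∂_3 are all 1, so H_2 = 0.
  H_3: rank ker ∂_3 − rank ∂_4 = (2 − 2) − 0 = 0, and there is no ∂_4, so H_3 = 0.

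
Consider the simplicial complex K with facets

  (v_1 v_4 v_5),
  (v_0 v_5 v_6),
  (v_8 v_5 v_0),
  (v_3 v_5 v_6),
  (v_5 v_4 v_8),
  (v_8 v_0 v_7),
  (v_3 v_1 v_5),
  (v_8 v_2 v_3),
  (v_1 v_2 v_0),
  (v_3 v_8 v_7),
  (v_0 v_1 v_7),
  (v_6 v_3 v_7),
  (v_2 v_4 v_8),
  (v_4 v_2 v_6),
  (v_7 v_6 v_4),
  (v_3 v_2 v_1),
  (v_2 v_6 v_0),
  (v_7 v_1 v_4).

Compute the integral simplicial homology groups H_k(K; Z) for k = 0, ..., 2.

H_0 ≅ Z,  H_1 ≅ Z^2,  H_2 ≅ Z.

We work with the vertex ordering v_0 < v_1 < v_2 < v_3 < v_4 < v_5 < v_6 < v_7 < v_8. The simplices of K, each written with vertices in increasing order, are:

  0-simplices (9): [v_0], [v_1], [v_2], [v_3], [v_4], [v_5], [v_6], [v_7], [v_8]
  1-simplices (27): (27 of them)
  2-simplices (18): (18 of them)

giving chain groups C_0 ≅ Z^9, C_1 ≅ Z^27, C_2 ≅ Z^18.

Boundary ∂_1: C_1 → C_0 is given by ∂[p,q] = [q] − [p]. For instance
  ∂[v_0,v_8] = [v_8] − [v_0].
As a 9×27 matrix over Z this has rank 8, with invariant factors (1,1,1,1,1,1,1,1).

∂_2: C_2 → C_1 maps a triangle to the signed sum of its edges. For instance
  ∂[v_3,v_5,v_6] = [v_5,v_6] − [v_3,v_6] + [v_3,v_5],
  ∂[v_2,v_3,v_8] = [v_3,v_8] − [v_2,v_8] + [v_2,v_3].
The resulting 27×18 matrix has rank 17, and its Smith normal form has invariant factors (1,1,1,1,1,1,1,1,1,1,1,1,1,1,1,1,1).

Now H_k = ker ∂_k / im ∂_{k+1}, so:

  H_0: rank C_0 − rank ∂_1 = 9 − 8 = 1, and the invariant factors of ∂_1 are all 1, so H_0 ≅ Z.
  H_1: rank ker ∂_1 − rank ∂_2 = (27 − 8) − 17 = 2, and the invariant factors of ∂_2 are all 1, so H_1 ≅ Z^2.
  H_2: rank ker ∂_2 − rank ∂_3 = (18 − 17) − 0 = 1, and there is no ∂_3, so H_2 ≅ Z.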